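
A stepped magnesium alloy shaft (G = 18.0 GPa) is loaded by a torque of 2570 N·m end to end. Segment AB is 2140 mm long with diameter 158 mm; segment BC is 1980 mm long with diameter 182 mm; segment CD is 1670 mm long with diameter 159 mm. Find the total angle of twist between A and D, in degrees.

J_AB = π(0.158)⁴/32 = 6.12×10^-5 m⁴; J_BC = π(0.182)⁴/32 = 1.08×10^-4 m⁴; J_CD = π(0.159)⁴/32 = 6.27×10^-5 m⁴.
θ = (T/G)·Σ L_i/J_i = (2570/18.0×10⁹)·(2.14/6.12×10^-5 + 1.98/1.08×10^-4 + 1.67/6.27×10^-5) = 0.01142 rad.

0.654°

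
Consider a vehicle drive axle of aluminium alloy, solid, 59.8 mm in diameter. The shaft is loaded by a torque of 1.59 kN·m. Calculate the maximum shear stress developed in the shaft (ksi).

J = πd⁴/32 = π(0.0598)⁴/32 = 1.255×10^-6 m⁴.
τ_max = T·r/J = 1590 × 0.0299 / 1.255×10^-6 = 3.787×10^7 Pa.

5.49 ksi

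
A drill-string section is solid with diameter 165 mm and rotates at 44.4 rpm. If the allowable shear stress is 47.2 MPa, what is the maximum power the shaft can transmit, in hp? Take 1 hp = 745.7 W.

260 hp

J = πd⁴/32 = π(0.165)⁴/32 = 7.277×10^-5 m⁴.
T_max = τ_allow·J/r = 4.72×10^7 × 7.277×10^-5 / 0.0825 = 41630 N·m.
ω = 2π·44.4/60 = 4.650 rad/s, so P_max = T_max·ω = 1.936×10^5 W.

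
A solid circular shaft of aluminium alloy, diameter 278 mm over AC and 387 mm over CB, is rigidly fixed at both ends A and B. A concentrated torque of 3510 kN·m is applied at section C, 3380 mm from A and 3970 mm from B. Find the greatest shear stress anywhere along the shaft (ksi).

Compatibility: T_A·a/J_AC = T_B·b/J_CB with T_A + T_B = T₀.
J_AC = 5.86×10^-4 m⁴, J_CB = 2.20×10^-3 m⁴, so T_A = T₀·(J_AC/a)/((J_AC/a)+(J_CB/b)) = 836200 N·m, T_B = 2.674e6 N·m.
τ in each portion: τ_AC = 1.98×10^8 Pa, τ_CB = 2.35×10^8 Pa; maximum is in CB.
τ_max = T_CB·r/J = 2.674e6·0.194/2.20×10^-3 = 2.349×10^8 Pa.

34.1 ksi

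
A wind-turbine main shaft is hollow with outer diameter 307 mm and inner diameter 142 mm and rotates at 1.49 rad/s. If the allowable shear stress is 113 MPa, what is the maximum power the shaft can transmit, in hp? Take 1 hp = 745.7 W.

1220 hp

J = π(d_o⁴ − d_i⁴)/32 = π(0.307⁴ − 0.142⁴)/32 = 8.322×10^-4 m⁴.
T_max = τ_allow·J/r = 1.13×10^8 × 8.322×10^-4 / 0.153 = 612600 N·m.
ω = 1.49 rad/s, so P_max = T_max·ω = 9.128×10^5 W.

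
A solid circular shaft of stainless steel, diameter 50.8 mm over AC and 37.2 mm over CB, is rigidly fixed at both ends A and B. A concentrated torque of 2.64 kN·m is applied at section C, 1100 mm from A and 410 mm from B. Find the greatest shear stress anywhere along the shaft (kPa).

114000 kPa

Compatibility: T_A·a/J_AC = T_B·b/J_CB with T_A + T_B = T₀.
J_AC = 6.54×10^-7 m⁴, J_CB = 1.88×10^-7 m⁴, so T_A = T₀·(J_AC/a)/((J_AC/a)+(J_CB/b)) = 1490 N·m, T_B = 1150 N·m.
τ in each portion: τ_AC = 5.79×10^7 Pa, τ_CB = 1.14×10^8 Pa; maximum is in CB.
τ_max = T_CB·r/J = 1150·0.0186/1.88×10^-7 = 1.137×10^8 Pa.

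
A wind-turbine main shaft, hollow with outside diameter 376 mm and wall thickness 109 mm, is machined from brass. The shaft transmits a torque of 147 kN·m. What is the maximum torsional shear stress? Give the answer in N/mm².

14.5 N/mm²

J = π(d_o⁴ − d_i⁴)/32 = π(0.376⁴ − 0.158⁴)/32 = 1.901×10^-3 m⁴.
τ_max = T·r/J = 147000 × 0.188 / 1.901×10^-3 = 1.454×10^7 Pa.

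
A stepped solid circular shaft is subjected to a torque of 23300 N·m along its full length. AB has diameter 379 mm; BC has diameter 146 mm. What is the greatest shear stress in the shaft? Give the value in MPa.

Under the same torque, τ_max = 16T/(πd³) is largest where d is smallest — segment BC (d = 146 mm).
τ_max = 16·23300/(π·(0.146)³) = 3.813×10^7 Pa.

38.1 MPa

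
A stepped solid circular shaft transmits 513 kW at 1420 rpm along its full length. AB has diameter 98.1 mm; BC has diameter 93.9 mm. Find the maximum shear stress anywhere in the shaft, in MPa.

ω = 2π·1420/60 = 148.7 rad/s, so T = P/ω = 513×10³ / 148.7 = 3450 N·m.
Under the same torque, τ_max = 16T/(πd³) is largest where d is smallest — segment BC (d = 93.9 mm).
τ_max = 16·3450/(π·(0.0939)³) = 2.122×10^7 Pa.

21.2 MPa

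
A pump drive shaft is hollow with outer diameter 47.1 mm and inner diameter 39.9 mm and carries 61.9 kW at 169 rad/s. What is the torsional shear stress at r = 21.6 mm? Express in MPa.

33.8 MPa

ω = 169 rad/s, so T = P/ω = 61.9×10³ / 169.0 = 366.3 N·m.
J = π(d_o⁴ − d_i⁴)/32 = π(0.0471⁴ − 0.0399⁴)/32 = 2.343×10^-7 m⁴.
Shear stress varies linearly with radius: τ = T·r/J = 366.3 × 0.0216 / 2.343×10^-7 = 3.376×10^7 Pa.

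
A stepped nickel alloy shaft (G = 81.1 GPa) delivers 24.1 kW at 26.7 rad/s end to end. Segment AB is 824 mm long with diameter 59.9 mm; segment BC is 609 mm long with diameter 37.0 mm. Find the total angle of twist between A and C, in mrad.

ω = 26.7 rad/s, so T = P/ω = 24.1×10³ / 26.70 = 902.6 N·m.
J_AB = π(0.0599)⁴/32 = 1.26×10^-6 m⁴; J_BC = π(0.0370)⁴/32 = 1.84×10^-7 m⁴.
θ = (T/G)·Σ L_i/J_i = (902.6/81.1×10⁹)·(0.824/1.26×10^-6 + 0.609/1.84×10^-7) = 0.04409 rad.

44.1 mrad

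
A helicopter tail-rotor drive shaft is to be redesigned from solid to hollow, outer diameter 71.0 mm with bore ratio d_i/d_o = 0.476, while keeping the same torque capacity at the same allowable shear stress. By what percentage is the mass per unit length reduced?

Equal τ_max and T ⇒ the solid shaft needs d_s³ = d_o³(1−k⁴), so d_s = 71.0·(1−0.476⁴)^(1/3) = 69.76 mm.
Area ratio A_h/A_s = d_o²(1−k²)/d_s² = (1−k²)/(1−k⁴)^(2/3) = 0.8011.
Mass saving = 1 − 0.8011 = 19.9 %.

19.9 %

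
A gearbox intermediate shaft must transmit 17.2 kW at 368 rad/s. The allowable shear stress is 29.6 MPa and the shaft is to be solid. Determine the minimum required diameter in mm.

ω = 368 rad/s, so T = P/ω = 17.2×10³ / 368.0 = 46.74 N·m.
For a solid shaft τ_max = 16T/(πd³), so d = (16T/(π τ_allow))^(1/3) = (16·46.74/(π·2.96×10^7))^(1/3) = 0.02003 m.

20.0 mm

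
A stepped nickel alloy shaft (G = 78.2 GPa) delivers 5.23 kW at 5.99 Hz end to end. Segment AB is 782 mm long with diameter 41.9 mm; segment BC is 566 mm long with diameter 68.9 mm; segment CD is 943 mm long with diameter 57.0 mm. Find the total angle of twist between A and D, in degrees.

0.382°

ω = 2π·5.99 = 37.64 rad/s, so T = P/ω = 5.23×10³ / 37.64 = 139.0 N·m.
J_AB = π(0.0419)⁴/32 = 3.03×10^-7 m⁴; J_BC = π(0.0689)⁴/32 = 2.21×10^-6 m⁴; J_CD = π(0.0570)⁴/32 = 1.04×10^-6 m⁴.
θ = (T/G)·Σ L_i/J_i = (139.0/78.2×10⁹)·(0.782/3.03×10^-7 + 0.566/2.21×10^-6 + 0.943/1.04×10^-6) = 6.664×10^-3 rad.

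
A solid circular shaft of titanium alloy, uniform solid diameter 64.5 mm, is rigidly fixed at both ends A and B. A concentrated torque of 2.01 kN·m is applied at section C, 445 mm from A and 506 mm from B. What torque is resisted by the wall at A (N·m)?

With uniform GJ and both ends fixed, compatibility θ_AC = θ_CB gives T_A·a = T_B·b, together with T_A + T_B = T₀.
T_A = T₀·b/(a+b) = 2010·506/951.0 = 1069 N·m; T_B = 940.5 N·m.

1070 N·m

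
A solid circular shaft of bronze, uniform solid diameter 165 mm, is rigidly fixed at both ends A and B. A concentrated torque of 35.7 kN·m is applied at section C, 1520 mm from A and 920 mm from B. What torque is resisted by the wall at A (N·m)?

13500 N·m

With uniform GJ and both ends fixed, compatibility θ_AC = θ_CB gives T_A·a = T_B·b, together with T_A + T_B = T₀.
T_A = T₀·b/(a+b) = 35700·920/2440 = 13460 N·m; T_B = 22240 N·m.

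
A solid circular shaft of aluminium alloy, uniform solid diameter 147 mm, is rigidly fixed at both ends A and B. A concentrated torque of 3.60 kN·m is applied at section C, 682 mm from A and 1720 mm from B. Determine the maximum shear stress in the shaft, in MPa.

4.13 MPa

With uniform GJ and both ends fixed, compatibility θ_AC = θ_CB gives T_A·a = T_B·b, together with T_A + T_B = T₀.
T_A = T₀·b/(a+b) = 3600·1720/2402 = 2578 N·m; T_B = 1022 N·m.
τ in each portion: τ_AC = 4.13×10^6 Pa, τ_CB = 1.64×10^6 Pa; maximum is in AC.
τ_max = T_AC·r/J = 2578·0.0735/4.58×10^-5 = 4.133×10^6 Pa.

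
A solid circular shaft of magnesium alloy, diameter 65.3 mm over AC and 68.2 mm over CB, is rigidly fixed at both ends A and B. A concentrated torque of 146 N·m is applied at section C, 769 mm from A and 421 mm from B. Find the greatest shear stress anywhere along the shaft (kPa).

1610 kPa

Compatibility: T_A·a/J_AC = T_B·b/J_CB with T_A + T_B = T₀.
J_AC = 1.79×10^-6 m⁴, J_CB = 2.12×10^-6 m⁴, so T_A = T₀·(J_AC/a)/((J_AC/a)+(J_CB/b)) = 46.01 N·m, T_B = 99.99 N·m.
τ in each portion: τ_AC = 8.42×10^5 Pa, τ_CB = 1.61×10^6 Pa; maximum is in CB.
τ_max = T_CB·r/J = 99.99·0.0341/2.12×10^-6 = 1.605×10^6 Pa.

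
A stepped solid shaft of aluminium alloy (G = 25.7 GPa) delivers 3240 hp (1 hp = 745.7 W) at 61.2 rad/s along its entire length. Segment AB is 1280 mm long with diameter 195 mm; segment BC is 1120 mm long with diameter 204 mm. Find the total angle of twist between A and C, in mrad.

ω = 61.2 rad/s, so T = P/ω = 3240×745.7 / 61.20 = 39480 N·m.
J_AB = π(0.195)⁴/32 = 1.42×10^-4 m⁴; J_BC = π(0.204)⁴/32 = 1.70×10^-4 m⁴.
θ = (T/G)·Σ L_i/J_i = (39480/25.7×10⁹)·(1.28/1.42×10^-4 + 1.12/1.70×10^-4) = 0.02397 rad.

24.0 mrad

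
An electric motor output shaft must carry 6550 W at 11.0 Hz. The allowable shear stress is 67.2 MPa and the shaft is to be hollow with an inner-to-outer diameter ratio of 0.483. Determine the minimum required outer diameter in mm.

ω = 2π·11.0 = 69.12 rad/s, so T = P/ω = 6550 / 69.12 = 94.77 N·m.
For a hollow shaft with d_i/d_o = 0.483: τ_max = 16T/(π d_o³ (1−k⁴)), so d_o = [16T/(π τ_allow (1−k⁴))]^(1/3) = [16·94.77/(π·6.72×10^7·0.9456)]^(1/3) = 0.01966 m.

19.7 mm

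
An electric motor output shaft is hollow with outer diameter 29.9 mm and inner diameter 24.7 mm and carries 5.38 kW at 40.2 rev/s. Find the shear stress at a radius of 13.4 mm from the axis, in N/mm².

6.81 N/mm²

ω = 2π·40.2 = 252.6 rad/s, so T = P/ω = 5.38×10³ / 252.6 = 21.30 N·m.
J = π(d_o⁴ − d_i⁴)/32 = π(0.0299⁴ − 0.0247⁴)/32 = 4.192×10^-8 m⁴.
Shear stress varies linearly with radius: τ = T·r/J = 21.30 × 0.0134 / 4.192×10^-8 = 6.808×10^6 Pa.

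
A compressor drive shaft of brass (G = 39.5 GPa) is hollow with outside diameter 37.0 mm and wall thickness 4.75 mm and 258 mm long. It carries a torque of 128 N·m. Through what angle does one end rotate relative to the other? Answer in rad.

J = π(d_o⁴ − d_i⁴)/32 = π(0.0370⁴ − 0.0275⁴)/32 = 1.278×10^-7 m⁴.
θ = T·L/(G·J) = 128.0 × 0.258 / (39.5×10⁹ × 1.278×10^-7) = 6.539×10^-3 rad.

0.00654 rad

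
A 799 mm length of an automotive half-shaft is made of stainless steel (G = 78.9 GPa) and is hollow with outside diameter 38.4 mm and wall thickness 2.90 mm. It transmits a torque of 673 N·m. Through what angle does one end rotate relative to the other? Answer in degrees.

3.81°

J = π(d_o⁴ − d_i⁴)/32 = π(0.0384⁴ − 0.0326⁴)/32 = 1.026×10^-7 m⁴.
θ = T·L/(G·J) = 673.0 × 0.799 / (78.9×10⁹ × 1.026×10^-7) = 0.06644 rad.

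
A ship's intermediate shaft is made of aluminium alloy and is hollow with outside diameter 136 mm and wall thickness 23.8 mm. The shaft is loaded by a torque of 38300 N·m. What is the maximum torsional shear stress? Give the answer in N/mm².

94.4 N/mm²

J = π(d_o⁴ − d_i⁴)/32 = π(0.136⁴ − 0.0884⁴)/32 = 2.759×10^-5 m⁴.
τ_max = T·r/J = 38300 × 0.0680 / 2.759×10^-5 = 9.439×10^7 Pa.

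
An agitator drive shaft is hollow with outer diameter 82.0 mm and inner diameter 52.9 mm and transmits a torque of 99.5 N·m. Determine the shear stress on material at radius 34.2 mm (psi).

J = π(d_o⁴ − d_i⁴)/32 = π(0.0820⁴ − 0.0529⁴)/32 = 3.670×10^-6 m⁴.
Shear stress varies linearly with radius: τ = T·r/J = 99.50 × 0.0342 / 3.670×10^-6 = 9.273×10^5 Pa.

134 psi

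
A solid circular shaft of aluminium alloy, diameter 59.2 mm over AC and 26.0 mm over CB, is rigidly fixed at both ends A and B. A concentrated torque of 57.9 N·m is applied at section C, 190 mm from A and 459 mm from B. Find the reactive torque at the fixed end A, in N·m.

Compatibility: T_A·a/J_AC = T_B·b/J_CB with T_A + T_B = T₀.
J_AC = 1.21×10^-6 m⁴, J_CB = 4.49×10^-8 m⁴, so T_A = T₀·(J_AC/a)/((J_AC/a)+(J_CB/b)) = 57.02 N·m, T_B = 0.8782 N·m.

57.0 N·m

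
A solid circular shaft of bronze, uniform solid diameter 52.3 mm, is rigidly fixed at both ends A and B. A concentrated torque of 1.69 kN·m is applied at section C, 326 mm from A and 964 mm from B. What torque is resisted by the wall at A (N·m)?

With uniform GJ and both ends fixed, compatibility θ_AC = θ_CB gives T_A·a = T_B·b, together with T_A + T_B = T₀.
T_A = T₀·b/(a+b) = 1690·964/1290 = 1263 N·m; T_B = 427.1 N·m.

1260 N·m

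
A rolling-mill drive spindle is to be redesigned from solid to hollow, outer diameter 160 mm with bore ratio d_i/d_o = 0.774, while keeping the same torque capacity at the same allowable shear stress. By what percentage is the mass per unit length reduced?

Equal τ_max and T ⇒ the solid shaft needs d_s³ = d_o³(1−k⁴), so d_s = 160·(1−0.774⁴)^(1/3) = 138.0 mm.
Area ratio A_h/A_s = d_o²(1−k²)/d_s² = (1−k²)/(1−k⁴)^(2/3) = 0.5392.
Mass saving = 1 − 0.5392 = 46.1 %.

46.1 %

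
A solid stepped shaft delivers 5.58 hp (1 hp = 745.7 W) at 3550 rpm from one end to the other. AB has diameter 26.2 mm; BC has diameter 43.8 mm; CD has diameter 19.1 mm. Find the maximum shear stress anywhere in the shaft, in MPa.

8.18 MPa

ω = 2π·3550/60 = 371.8 rad/s, so T = P/ω = 5.58×745.7 / 371.8 = 11.19 N·m.
Under the same torque, τ_max = 16T/(πd³) is largest where d is smallest — segment CD (d = 19.1 mm).
τ_max = 16·11.19/(π·(0.0191)³) = 8.181×10^6 Pa.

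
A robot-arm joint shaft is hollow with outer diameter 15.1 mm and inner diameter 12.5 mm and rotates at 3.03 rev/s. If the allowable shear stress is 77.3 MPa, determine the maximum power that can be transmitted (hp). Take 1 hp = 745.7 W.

0.708 hp

J = π(d_o⁴ − d_i⁴)/32 = π(0.0151⁴ − 0.0125⁴)/32 = 2.707×10^-9 m⁴.
T_max = τ_allow·J/r = 7.73×10^7 × 2.707×10^-9 / 0.00755 = 27.72 N·m.
ω = 2π·3.03 = 19.04 rad/s, so P_max = T_max·ω = 527.7 W.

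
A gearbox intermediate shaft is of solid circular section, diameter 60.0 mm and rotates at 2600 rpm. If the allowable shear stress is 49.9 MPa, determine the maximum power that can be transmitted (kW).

576 kW

J = πd⁴/32 = π(0.0600)⁴/32 = 1.272×10^-6 m⁴.
T_max = τ_allow·J/r = 4.99×10^7 × 1.272×10^-6 / 0.0300 = 2116 N·m.
ω = 2π·2600/60 = 272.3 rad/s, so P_max = T_max·ω = 5.762×10^5 W.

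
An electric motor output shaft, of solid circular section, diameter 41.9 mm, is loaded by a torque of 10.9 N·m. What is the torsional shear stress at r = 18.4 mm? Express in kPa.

663 kPa

J = πd⁴/32 = π(0.0419)⁴/32 = 3.026×10^-7 m⁴.
Shear stress varies linearly with radius: τ = T·r/J = 10.90 × 0.0184 / 3.026×10^-7 = 6.628×10^5 Pa.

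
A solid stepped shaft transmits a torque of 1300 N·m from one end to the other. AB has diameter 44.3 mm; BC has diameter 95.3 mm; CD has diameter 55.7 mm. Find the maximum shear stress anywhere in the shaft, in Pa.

Under the same torque, τ_max = 16T/(πd³) is largest where d is smallest — segment AB (d = 44.3 mm).
τ_max = 16·1300/(π·(0.0443)³) = 7.616×10^7 Pa.

7.62e7 Pa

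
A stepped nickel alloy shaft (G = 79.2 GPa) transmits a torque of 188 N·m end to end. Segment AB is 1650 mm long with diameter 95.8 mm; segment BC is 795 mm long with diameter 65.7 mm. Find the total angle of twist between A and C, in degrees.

J_AB = π(0.0958)⁴/32 = 8.27×10^-6 m⁴; J_BC = π(0.0657)⁴/32 = 1.83×10^-6 m⁴.
θ = (T/G)·Σ L_i/J_i = (188.0/79.2×10⁹)·(1.65/8.27×10^-6 + 0.795/1.83×10^-6) = 1.505×10^-3 rad.

0.0862°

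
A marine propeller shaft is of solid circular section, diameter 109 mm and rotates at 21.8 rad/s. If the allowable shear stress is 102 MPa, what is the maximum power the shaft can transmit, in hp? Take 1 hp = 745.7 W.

758 hp

J = πd⁴/32 = π(0.109)⁴/32 = 1.386×10^-5 m⁴.
T_max = τ_allow·J/r = 1.02×10^8 × 1.386×10^-5 / 0.0545 = 25940 N·m.
ω = 21.8 rad/s, so P_max = T_max·ω = 5.654×10^5 W.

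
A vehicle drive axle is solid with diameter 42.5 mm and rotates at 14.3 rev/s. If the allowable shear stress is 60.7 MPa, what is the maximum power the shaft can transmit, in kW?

J = πd⁴/32 = π(0.0425)⁴/32 = 3.203×10^-7 m⁴.
T_max = τ_allow·J/r = 6.07×10^7 × 3.203×10^-7 / 0.0213 = 914.9 N·m.
ω = 2π·14.3 = 89.85 rad/s, so P_max = T_max·ω = 8.221×10^4 W.

82.2 kW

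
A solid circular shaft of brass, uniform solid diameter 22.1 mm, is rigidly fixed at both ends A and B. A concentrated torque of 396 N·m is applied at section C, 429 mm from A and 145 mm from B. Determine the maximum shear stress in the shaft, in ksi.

With uniform GJ and both ends fixed, compatibility θ_AC = θ_CB gives T_A·a = T_B·b, together with T_A + T_B = T₀.
T_A = T₀·b/(a+b) = 396.0·145/574.0 = 100.0 N·m; T_B = 296.0 N·m.
τ in each portion: τ_AC = 4.72×10^7 Pa, τ_CB = 1.40×10^8 Pa; maximum is in CB.
τ_max = T_CB·r/J = 296.0·0.0111/2.34×10^-8 = 1.396×10^8 Pa.

20.3 ksi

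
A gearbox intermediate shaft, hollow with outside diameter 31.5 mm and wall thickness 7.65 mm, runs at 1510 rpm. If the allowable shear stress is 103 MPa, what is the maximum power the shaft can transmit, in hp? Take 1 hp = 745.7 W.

J = π(d_o⁴ − d_i⁴)/32 = π(0.0315⁴ − 0.0162⁴)/32 = 8.990×10^-8 m⁴.
T_max = τ_allow·J/r = 1.03×10^8 × 8.990×10^-8 / 0.0158 = 587.9 N·m.
ω = 2π·1510/60 = 158.1 rad/s, so P_max = T_max·ω = 9.296×10^4 W.

125 hp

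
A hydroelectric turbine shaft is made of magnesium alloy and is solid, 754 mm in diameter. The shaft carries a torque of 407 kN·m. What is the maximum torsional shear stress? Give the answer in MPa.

J = πd⁴/32 = π(0.754)⁴/32 = 0.03173 m⁴.
τ_max = T·r/J = 407000 × 0.377 / 0.03173 = 4.836×10^6 Pa.

4.84 MPa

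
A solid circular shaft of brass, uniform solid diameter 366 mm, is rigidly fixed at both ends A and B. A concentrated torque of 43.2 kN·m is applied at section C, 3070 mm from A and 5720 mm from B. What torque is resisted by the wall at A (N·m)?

28100 N·m

With uniform GJ and both ends fixed, compatibility θ_AC = θ_CB gives T_A·a = T_B·b, together with T_A + T_B = T₀.
T_A = T₀·b/(a+b) = 43200·5720/8790 = 28110 N·m; T_B = 15090 N·m.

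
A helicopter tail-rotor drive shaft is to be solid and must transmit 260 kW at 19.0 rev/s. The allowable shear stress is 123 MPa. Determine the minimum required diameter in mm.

ω = 2π·19.0 = 119.4 rad/s, so T = P/ω = 260×10³ / 119.4 = 2178 N·m.
For a solid shaft τ_max = 16T/(πd³), so d = (16T/(π τ_allow))^(1/3) = (16·2178/(π·1.23×10^8))^(1/3) = 0.04484 m.

44.8 mm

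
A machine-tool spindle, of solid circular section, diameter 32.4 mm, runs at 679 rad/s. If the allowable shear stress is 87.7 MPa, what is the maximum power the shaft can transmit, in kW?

J = πd⁴/32 = π(0.0324)⁴/32 = 1.082×10^-7 m⁴.
T_max = τ_allow·J/r = 8.77×10^7 × 1.082×10^-7 / 0.0162 = 585.7 N·m.
ω = 679 rad/s, so P_max = T_max·ω = 3.977×10^5 W.

398 kW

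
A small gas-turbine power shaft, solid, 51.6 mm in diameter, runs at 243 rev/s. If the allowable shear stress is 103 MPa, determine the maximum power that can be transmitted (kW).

4240 kW

J = πd⁴/32 = π(0.0516)⁴/32 = 6.960×10^-7 m⁴.
T_max = τ_allow·J/r = 1.03×10^8 × 6.960×10^-7 / 0.0258 = 2779 N·m.
ω = 2π·243 = 1527 rad/s, so P_max = T_max·ω = 4.242×10^6 W.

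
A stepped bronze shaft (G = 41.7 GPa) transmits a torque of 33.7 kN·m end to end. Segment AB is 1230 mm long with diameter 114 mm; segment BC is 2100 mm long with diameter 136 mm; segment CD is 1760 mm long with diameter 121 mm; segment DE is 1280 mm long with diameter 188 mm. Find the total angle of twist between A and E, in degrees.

10.7°

J_AB = π(0.114)⁴/32 = 1.66×10^-5 m⁴; J_BC = π(0.136)⁴/32 = 3.36×10^-5 m⁴; J_CD = π(0.121)⁴/32 = 2.10×10^-5 m⁴; J_DE = π(0.188)⁴/32 = 1.23×10^-4 m⁴.
θ = (T/G)·Σ L_i/J_i = (33700/41.7×10⁹)·(1.23/1.66×10^-5 + 2.10/3.36×10^-5 + 1.76/2.10×10^-5 + 1.28/1.23×10^-4) = 0.1865 rad.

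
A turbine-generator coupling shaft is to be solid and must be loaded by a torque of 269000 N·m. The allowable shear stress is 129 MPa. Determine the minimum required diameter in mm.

For a solid shaft τ_max = 16T/(πd³), so d = (16T/(π τ_allow))^(1/3) = (16·269000/(π·1.29×10^8))^(1/3) = 0.2198 m.

220 mm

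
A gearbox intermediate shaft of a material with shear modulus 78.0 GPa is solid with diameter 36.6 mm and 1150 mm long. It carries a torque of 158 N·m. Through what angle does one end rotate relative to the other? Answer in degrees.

0.758°

J = πd⁴/32 = π(0.0366)⁴/32 = 1.762×10^-7 m⁴.
θ = T·L/(G·J) = 158.0 × 1.15 / (78.0×10⁹ × 1.762×10^-7) = 0.01322 rad.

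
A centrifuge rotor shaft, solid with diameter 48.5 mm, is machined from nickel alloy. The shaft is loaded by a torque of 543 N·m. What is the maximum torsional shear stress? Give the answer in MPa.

J = πd⁴/32 = π(0.0485)⁴/32 = 5.432×10^-7 m⁴.
τ_max = T·r/J = 543.0 × 0.0243 / 5.432×10^-7 = 2.424×10^7 Pa.

24.2 MPa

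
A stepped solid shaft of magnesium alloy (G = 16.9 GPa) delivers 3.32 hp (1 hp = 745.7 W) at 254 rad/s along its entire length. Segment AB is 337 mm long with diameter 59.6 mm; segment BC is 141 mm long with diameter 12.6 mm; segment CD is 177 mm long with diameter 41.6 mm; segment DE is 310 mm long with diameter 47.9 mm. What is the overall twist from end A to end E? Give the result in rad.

0.0337 rad

ω = 254 rad/s, so T = P/ω = 3.32×745.7 / 254.0 = 9.747 N·m.
J_AB = π(0.0596)⁴/32 = 1.24×10^-6 m⁴; J_BC = π(0.0126)⁴/32 = 2.47×10^-9 m⁴; J_CD = π(0.0416)⁴/32 = 2.94×10^-7 m⁴; J_DE = π(0.0479)⁴/32 = 5.17×10^-7 m⁴.
θ = (T/G)·Σ L_i/J_i = (9.747/16.9×10⁹)·(0.337/1.24×10^-6 + 0.141/2.47×10^-9 + 0.177/2.94×10^-7 + 0.310/5.17×10^-7) = 0.03371 rad.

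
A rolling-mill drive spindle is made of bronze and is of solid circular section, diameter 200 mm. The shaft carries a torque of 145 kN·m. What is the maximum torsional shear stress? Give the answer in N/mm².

J = πd⁴/32 = π(0.200)⁴/32 = 1.571×10^-4 m⁴.
τ_max = T·r/J = 145000 × 0.100 / 1.571×10^-4 = 9.231×10^7 Pa.

92.3 N/mm²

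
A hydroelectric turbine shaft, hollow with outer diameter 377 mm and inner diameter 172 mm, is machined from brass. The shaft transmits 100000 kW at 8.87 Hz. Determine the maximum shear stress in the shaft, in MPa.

178 MPa

ω = 2π·8.87 = 55.73 rad/s, so T = P/ω = 100000×10³ / 55.73 = 1.794e6 N·m.
J = π(d_o⁴ − d_i⁴)/32 = π(0.377⁴ − 0.172⁴)/32 = 1.897×10^-3 m⁴.
τ_max = T·r/J = 1.794e6 × 0.189 / 1.897×10^-3 = 1.783×10^8 Pa.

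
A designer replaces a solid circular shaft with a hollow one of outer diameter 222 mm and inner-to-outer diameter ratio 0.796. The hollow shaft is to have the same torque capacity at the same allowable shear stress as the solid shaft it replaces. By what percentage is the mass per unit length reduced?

Equal τ_max and T ⇒ the solid shaft needs d_s³ = d_o³(1−k⁴), so d_s = 222·(1−0.796⁴)^(1/3) = 187.1 mm.
Area ratio A_h/A_s = d_o²(1−k²)/d_s² = (1−k²)/(1−k⁴)^(2/3) = 0.5159.
Mass saving = 1 − 0.5159 = 48.4 %.

48.4 %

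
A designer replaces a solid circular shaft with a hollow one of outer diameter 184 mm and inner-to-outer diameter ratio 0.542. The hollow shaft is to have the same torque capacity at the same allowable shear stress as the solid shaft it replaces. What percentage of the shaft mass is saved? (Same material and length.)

Equal τ_max and T ⇒ the solid shaft needs d_s³ = d_o³(1−k⁴), so d_s = 184·(1−0.542⁴)^(1/3) = 178.5 mm.
Area ratio A_h/A_s = d_o²(1−k²)/d_s² = (1−k²)/(1−k⁴)^(2/3) = 0.7500.
Mass saving = 1 − 0.7500 = 25.0 %.

25.0 %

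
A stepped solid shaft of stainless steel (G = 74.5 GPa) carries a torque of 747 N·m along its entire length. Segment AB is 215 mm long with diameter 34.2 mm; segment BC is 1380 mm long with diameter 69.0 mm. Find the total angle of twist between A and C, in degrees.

J_AB = π(0.0342)⁴/32 = 1.34×10^-7 m⁴; J_BC = π(0.0690)⁴/32 = 2.23×10^-6 m⁴.
θ = (T/G)·Σ L_i/J_i = (747.0/74.5×10⁹)·(0.215/1.34×10^-7 + 1.38/2.23×10^-6) = 0.02227 rad.

1.28°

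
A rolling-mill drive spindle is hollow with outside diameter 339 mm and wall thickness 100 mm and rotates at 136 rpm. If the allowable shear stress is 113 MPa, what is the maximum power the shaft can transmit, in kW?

J = π(d_o⁴ − d_i⁴)/32 = π(0.339⁴ − 0.139⁴)/32 = 1.260×10^-3 m⁴.
T_max = τ_allow·J/r = 1.13×10^8 × 1.260×10^-3 / 0.170 = 840000 N·m.
ω = 2π·136/60 = 14.24 rad/s, so P_max = T_max·ω = 1.196×10^7 W.

12000 kW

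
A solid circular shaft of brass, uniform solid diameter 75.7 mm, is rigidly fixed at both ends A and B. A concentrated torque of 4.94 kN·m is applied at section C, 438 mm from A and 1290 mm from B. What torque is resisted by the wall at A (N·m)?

3690 N·m

With uniform GJ and both ends fixed, compatibility θ_AC = θ_CB gives T_A·a = T_B·b, together with T_A + T_B = T₀.
T_A = T₀·b/(a+b) = 4940·1290/1728 = 3688 N·m; T_B = 1252 N·m.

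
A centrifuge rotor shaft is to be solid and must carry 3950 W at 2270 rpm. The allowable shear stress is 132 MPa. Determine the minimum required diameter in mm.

8.62 mm

ω = 2π·2270/60 = 237.7 rad/s, so T = P/ω = 3950 / 237.7 = 16.62 N·m.
For a solid shaft τ_max = 16T/(πd³), so d = (16T/(π τ_allow))^(1/3) = (16·16.62/(π·1.32×10^8))^(1/3) = 0.008623 m.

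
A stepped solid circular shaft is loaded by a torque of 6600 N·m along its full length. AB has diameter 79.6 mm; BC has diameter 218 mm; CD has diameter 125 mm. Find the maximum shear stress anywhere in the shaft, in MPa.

66.6 MPa

Under the same torque, τ_max = 16T/(πd³) is largest where d is smallest — segment AB (d = 79.6 mm).
τ_max = 16·6600/(π·(0.0796)³) = 6.665×10^7 Pa.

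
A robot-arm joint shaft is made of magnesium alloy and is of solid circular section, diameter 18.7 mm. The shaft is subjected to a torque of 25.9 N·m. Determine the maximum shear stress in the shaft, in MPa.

J = πd⁴/32 = π(0.0187)⁴/32 = 1.201×10^-8 m⁴.
τ_max = T·r/J = 25.90 × 0.00935 / 1.201×10^-8 = 2.017×10^7 Pa.

20.2 MPa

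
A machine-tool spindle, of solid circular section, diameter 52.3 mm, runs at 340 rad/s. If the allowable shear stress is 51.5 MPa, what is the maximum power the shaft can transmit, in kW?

J = πd⁴/32 = π(0.0523)⁴/32 = 7.345×10^-7 m⁴.
T_max = τ_allow·J/r = 5.15×10^7 × 7.345×10^-7 / 0.0261 = 1447 N·m.
ω = 340 rad/s, so P_max = T_max·ω = 4.918×10^5 W.

492 kW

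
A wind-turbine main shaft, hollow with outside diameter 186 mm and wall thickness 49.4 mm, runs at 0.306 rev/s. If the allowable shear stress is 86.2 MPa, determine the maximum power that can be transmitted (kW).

J = π(d_o⁴ − d_i⁴)/32 = π(0.186⁴ − 0.0872⁴)/32 = 1.118×10^-4 m⁴.
T_max = τ_allow·J/r = 8.62×10^7 × 1.118×10^-4 / 0.0930 = 103700 N·m.
ω = 2π·0.306 = 1.923 rad/s, so P_max = T_max·ω = 1.993×10^5 W.

199 kW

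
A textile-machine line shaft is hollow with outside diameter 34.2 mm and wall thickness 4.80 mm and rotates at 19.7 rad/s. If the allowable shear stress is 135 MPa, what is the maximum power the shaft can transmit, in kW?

J = π(d_o⁴ − d_i⁴)/32 = π(0.0342⁴ − 0.0246⁴)/32 = 9.836×10^-8 m⁴.
T_max = τ_allow·J/r = 1.35×10^8 × 9.836×10^-8 / 0.0171 = 776.5 N·m.
ω = 19.7 rad/s, so P_max = T_max·ω = 1.530×10^4 W.

15.3 kW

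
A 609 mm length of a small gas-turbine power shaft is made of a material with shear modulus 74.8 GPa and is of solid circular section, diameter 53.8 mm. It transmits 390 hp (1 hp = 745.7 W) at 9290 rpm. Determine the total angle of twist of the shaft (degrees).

0.170°

ω = 2π·9290/60 = 972.8 rad/s, so T = P/ω = 390×745.7 / 972.8 = 298.9 N·m.
J = πd⁴/32 = π(0.0538)⁴/32 = 8.225×10^-7 m⁴.
θ = T·L/(G·J) = 298.9 × 0.609 / (74.8×10⁹ × 8.225×10^-7) = 2.959×10^-3 rad.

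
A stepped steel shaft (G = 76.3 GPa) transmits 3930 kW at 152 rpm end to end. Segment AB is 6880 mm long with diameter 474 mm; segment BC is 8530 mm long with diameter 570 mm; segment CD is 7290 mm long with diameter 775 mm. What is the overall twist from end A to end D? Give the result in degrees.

ω = 2π·152/60 = 15.92 rad/s, so T = P/ω = 3930×10³ / 15.92 = 246900 N·m.
J_AB = π(0.474)⁴/32 = 4.96×10^-3 m⁴; J_BC = π(0.570)⁴/32 = 0.0104 m⁴; J_CD = π(0.775)⁴/32 = 0.0354 m⁴.
θ = (T/G)·Σ L_i/J_i = (246900/76.3×10⁹)·(6.88/4.96×10^-3 + 8.53/0.0104 + 7.29/0.0354) = 7.822×10^-3 rad.

0.448°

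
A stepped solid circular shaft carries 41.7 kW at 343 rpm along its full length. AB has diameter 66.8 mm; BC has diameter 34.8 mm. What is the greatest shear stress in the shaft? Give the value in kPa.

140000 kPa

ω = 2π·343/60 = 35.92 rad/s, so T = P/ω = 41.7×10³ / 35.92 = 1161 N·m.
Under the same torque, τ_max = 16T/(πd³) is largest where d is smallest — segment BC (d = 34.8 mm).
τ_max = 16·1161/(π·(0.0348)³) = 1.403×10^8 Pa.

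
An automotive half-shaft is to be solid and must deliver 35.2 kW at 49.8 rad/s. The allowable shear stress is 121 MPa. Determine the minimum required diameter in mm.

ω = 49.8 rad/s, so T = P/ω = 35.2×10³ / 49.80 = 706.8 N·m.
For a solid shaft τ_max = 16T/(πd³), so d = (16T/(π τ_allow))^(1/3) = (16·706.8/(π·1.21×10^8))^(1/3) = 0.03099 m.

31.0 mm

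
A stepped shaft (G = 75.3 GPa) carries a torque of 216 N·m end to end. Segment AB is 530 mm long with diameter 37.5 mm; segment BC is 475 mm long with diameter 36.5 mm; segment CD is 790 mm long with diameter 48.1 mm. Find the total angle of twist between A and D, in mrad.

20.0 mrad

J_AB = π(0.0375)⁴/32 = 1.94×10^-7 m⁴; J_BC = π(0.0365)⁴/32 = 1.74×10^-7 m⁴; J_CD = π(0.0481)⁴/32 = 5.26×10^-7 m⁴.
θ = (T/G)·Σ L_i/J_i = (216.0/75.3×10⁹)·(0.530/1.94×10^-7 + 0.475/1.74×10^-7 + 0.790/5.26×10^-7) = 0.01996 rad.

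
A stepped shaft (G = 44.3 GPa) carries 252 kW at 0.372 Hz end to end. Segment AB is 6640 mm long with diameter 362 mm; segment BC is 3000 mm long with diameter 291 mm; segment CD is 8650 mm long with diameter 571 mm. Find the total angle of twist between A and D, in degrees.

ω = 2π·0.372 = 2.337 rad/s, so T = P/ω = 252×10³ / 2.337 = 107800 N·m.
J_AB = π(0.362)⁴/32 = 1.69×10^-3 m⁴; J_BC = π(0.291)⁴/32 = 7.04×10^-4 m⁴; J_CD = π(0.571)⁴/32 = 0.0104 m⁴.
θ = (T/G)·Σ L_i/J_i = (107800/44.3×10⁹)·(6.64/1.69×10^-3 + 3.00/7.04×10^-4 + 8.65/0.0104) = 0.02197 rad.

1.26°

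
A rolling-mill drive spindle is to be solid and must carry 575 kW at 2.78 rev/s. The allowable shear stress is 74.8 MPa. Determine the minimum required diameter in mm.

ω = 2π·2.78 = 17.47 rad/s, so T = P/ω = 575×10³ / 17.47 = 32920 N·m.
For a solid shaft τ_max = 16T/(πd³), so d = (16T/(π τ_allow))^(1/3) = (16·32920/(π·7.48×10^7))^(1/3) = 0.1309 m.

131 mm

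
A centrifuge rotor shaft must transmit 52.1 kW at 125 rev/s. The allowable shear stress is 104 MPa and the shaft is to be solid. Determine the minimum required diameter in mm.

ω = 2π·125 = 785.4 rad/s, so T = P/ω = 52.1×10³ / 785.4 = 66.34 N·m.
For a solid shaft τ_max = 16T/(πd³), so d = (16T/(π τ_allow))^(1/3) = (16·66.34/(π·1.04×10^8))^(1/3) = 0.01481 m.

14.8 mm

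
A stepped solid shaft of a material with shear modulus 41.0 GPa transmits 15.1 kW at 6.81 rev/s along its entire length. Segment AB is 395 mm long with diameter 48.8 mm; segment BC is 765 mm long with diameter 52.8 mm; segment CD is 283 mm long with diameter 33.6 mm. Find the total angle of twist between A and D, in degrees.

1.96°

ω = 2π·6.81 = 42.79 rad/s, so T = P/ω = 15.1×10³ / 42.79 = 352.9 N·m.
J_AB = π(0.0488)⁴/32 = 5.57×10^-7 m⁴; J_BC = π(0.0528)⁴/32 = 7.63×10^-7 m⁴; J_CD = π(0.0336)⁴/32 = 1.25×10^-7 m⁴.
θ = (T/G)·Σ L_i/J_i = (352.9/41.0×10⁹)·(0.395/5.57×10^-7 + 0.765/7.63×10^-7 + 0.283/1.25×10^-7) = 0.03420 rad.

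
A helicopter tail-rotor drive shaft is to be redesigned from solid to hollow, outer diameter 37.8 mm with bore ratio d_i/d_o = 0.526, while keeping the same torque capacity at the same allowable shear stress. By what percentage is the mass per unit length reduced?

Equal τ_max and T ⇒ the solid shaft needs d_s³ = d_o³(1−k⁴), so d_s = 37.8·(1−0.526⁴)^(1/3) = 36.81 mm.
Area ratio A_h/A_s = d_o²(1−k²)/d_s² = (1−k²)/(1−k⁴)^(2/3) = 0.7628.
Mass saving = 1 − 0.7628 = 23.7 %.

23.7 %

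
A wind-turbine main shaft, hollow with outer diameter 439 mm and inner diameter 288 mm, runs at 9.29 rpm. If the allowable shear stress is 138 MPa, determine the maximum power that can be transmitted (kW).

1820 kW

J = π(d_o⁴ − d_i⁴)/32 = π(0.439⁴ − 0.288⁴)/32 = 2.971×10^-3 m⁴.
T_max = τ_allow·J/r = 1.38×10^8 × 2.971×10^-3 / 0.220 = 1.868e6 N·m.
ω = 2π·9.29/60 = 0.9728 rad/s, so P_max = T_max·ω = 1.817×10^6 W.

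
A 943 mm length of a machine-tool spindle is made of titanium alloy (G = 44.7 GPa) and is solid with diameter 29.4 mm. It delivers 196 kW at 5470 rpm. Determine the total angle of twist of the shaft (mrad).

98.4 mrad

ω = 2π·5470/60 = 572.8 rad/s, so T = P/ω = 196×10³ / 572.8 = 342.2 N·m.
J = πd⁴/32 = π(0.0294)⁴/32 = 7.335×10^-8 m⁴.
θ = T·L/(G·J) = 342.2 × 0.943 / (44.7×10⁹ × 7.335×10^-8) = 0.09841 rad.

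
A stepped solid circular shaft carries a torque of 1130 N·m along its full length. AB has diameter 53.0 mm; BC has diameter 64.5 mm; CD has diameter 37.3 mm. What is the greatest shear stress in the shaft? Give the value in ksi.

16.1 ksi

Under the same torque, τ_max = 16T/(πd³) is largest where d is smallest — segment CD (d = 37.3 mm).
τ_max = 16·1130/(π·(0.0373)³) = 1.109×10^8 Pa.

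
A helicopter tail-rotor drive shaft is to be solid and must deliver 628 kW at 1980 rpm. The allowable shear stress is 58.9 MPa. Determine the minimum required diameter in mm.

64.0 mm

ω = 2π·1980/60 = 207.3 rad/s, so T = P/ω = 628×10³ / 207.3 = 3029 N·m.
For a solid shaft τ_max = 16T/(πd³), so d = (16T/(π τ_allow))^(1/3) = (16·3029/(π·5.89×10^7))^(1/3) = 0.06398 m.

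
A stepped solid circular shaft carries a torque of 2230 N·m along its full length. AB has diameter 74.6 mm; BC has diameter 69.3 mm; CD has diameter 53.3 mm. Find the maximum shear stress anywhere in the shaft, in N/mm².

75.0 N/mm²

Under the same torque, τ_max = 16T/(πd³) is largest where d is smallest — segment CD (d = 53.3 mm).
τ_max = 16·2230/(π·(0.0533)³) = 7.501×10^7 Pa.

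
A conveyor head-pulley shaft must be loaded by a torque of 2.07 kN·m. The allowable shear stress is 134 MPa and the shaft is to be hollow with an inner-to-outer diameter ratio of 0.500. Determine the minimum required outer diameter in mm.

For a hollow shaft with d_i/d_o = 0.500: τ_max = 16T/(π d_o³ (1−k⁴)), so d_o = [16T/(π τ_allow (1−k⁴))]^(1/3) = [16·2070/(π·1.34×10^8·0.9375)]^(1/3) = 0.04378 m.

43.8 mm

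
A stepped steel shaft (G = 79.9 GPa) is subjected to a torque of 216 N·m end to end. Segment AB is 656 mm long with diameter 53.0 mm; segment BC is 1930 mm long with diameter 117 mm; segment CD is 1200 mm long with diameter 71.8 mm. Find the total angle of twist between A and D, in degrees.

J_AB = π(0.0530)⁴/32 = 7.75×10^-7 m⁴; J_BC = π(0.117)⁴/32 = 1.84×10^-5 m⁴; J_CD = π(0.0718)⁴/32 = 2.61×10^-6 m⁴.
θ = (T/G)·Σ L_i/J_i = (216.0/79.9×10⁹)·(0.656/7.75×10^-7 + 1.93/1.84×10^-5 + 1.20/2.61×10^-6) = 3.816×10^-3 rad.

0.219°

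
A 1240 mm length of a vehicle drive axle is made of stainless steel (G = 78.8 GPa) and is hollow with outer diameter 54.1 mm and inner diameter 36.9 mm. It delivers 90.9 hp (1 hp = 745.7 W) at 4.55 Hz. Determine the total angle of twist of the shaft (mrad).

56.6 mrad

ω = 2π·4.55 = 28.59 rad/s, so T = P/ω = 90.9×745.7 / 28.59 = 2371 N·m.
J = π(d_o⁴ − d_i⁴)/32 = π(0.0541⁴ − 0.0369⁴)/32 = 6.590×10^-7 m⁴.
θ = T·L/(G·J) = 2371 × 1.24 / (78.8×10⁹ × 6.590×10^-7) = 0.05662 rad.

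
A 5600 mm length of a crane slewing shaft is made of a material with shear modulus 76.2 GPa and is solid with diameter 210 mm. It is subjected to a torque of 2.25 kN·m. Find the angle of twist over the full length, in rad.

J = πd⁴/32 = π(0.210)⁴/32 = 1.909×10^-4 m⁴.
θ = T·L/(G·J) = 2250 × 5.60 / (76.2×10⁹ × 1.909×10^-4) = 8.660×10^-4 rad.

8.66e-4 rad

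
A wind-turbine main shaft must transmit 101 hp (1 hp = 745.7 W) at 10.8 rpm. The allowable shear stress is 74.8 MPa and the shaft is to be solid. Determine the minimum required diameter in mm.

166 mm

ω = 2π·10.8/60 = 1.131 rad/s, so T = P/ω = 101×745.7 / 1.131 = 66590 N·m.
For a solid shaft τ_max = 16T/(πd³), so d = (16T/(π τ_allow))^(1/3) = (16·66590/(π·7.48×10^7))^(1/3) = 0.1655 m.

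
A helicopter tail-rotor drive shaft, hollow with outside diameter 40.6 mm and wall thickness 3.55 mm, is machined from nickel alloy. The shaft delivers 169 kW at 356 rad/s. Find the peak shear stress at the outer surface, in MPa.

ω = 356 rad/s, so T = P/ω = 169×10³ / 356.0 = 474.7 N·m.
J = π(d_o⁴ − d_i⁴)/32 = π(0.0406⁴ − 0.0335⁴)/32 = 1.431×10^-7 m⁴.
τ_max = T·r/J = 474.7 × 0.0203 / 1.431×10^-7 = 6.734×10^7 Pa.

67.3 MPa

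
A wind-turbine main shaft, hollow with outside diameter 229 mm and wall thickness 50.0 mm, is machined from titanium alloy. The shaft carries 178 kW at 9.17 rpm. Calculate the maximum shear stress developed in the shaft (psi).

12700 psi

ω = 2π·9.17/60 = 0.9603 rad/s, so T = P/ω = 178×10³ / 0.9603 = 185400 N·m.
J = π(d_o⁴ − d_i⁴)/32 = π(0.229⁴ − 0.129⁴)/32 = 2.428×10^-4 m⁴.
τ_max = T·r/J = 185400 × 0.115 / 2.428×10^-4 = 8.741×10^7 Pa.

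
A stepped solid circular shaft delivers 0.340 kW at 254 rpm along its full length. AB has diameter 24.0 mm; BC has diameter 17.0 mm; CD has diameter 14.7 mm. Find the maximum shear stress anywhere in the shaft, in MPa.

ω = 2π·254/60 = 26.60 rad/s, so T = P/ω = 0.340×10³ / 26.60 = 12.78 N·m.
Under the same torque, τ_max = 16T/(πd³) is largest where d is smallest — segment CD (d = 14.7 mm).
τ_max = 16·12.78/(π·(0.0147)³) = 2.049×10^7 Pa.

20.5 MPa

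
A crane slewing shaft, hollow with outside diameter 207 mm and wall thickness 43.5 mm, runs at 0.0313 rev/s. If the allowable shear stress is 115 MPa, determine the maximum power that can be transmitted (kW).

34.9 kW

J = π(d_o⁴ − d_i⁴)/32 = π(0.207⁴ − 0.120⁴)/32 = 1.599×10^-4 m⁴.
T_max = τ_allow·J/r = 1.15×10^8 × 1.599×10^-4 / 0.103 = 177700 N·m.
ω = 2π·0.0313 = 0.1967 rad/s, so P_max = T_max·ω = 3.494×10^4 W.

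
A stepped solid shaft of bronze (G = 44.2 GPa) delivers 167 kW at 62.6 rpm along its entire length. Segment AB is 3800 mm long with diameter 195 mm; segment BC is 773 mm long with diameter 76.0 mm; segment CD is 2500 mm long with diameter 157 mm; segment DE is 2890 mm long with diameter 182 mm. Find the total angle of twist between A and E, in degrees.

10.9°

ω = 2π·62.6/60 = 6.555 rad/s, so T = P/ω = 167×10³ / 6.555 = 25470 N·m.
J_AB = π(0.195)⁴/32 = 1.42×10^-4 m⁴; J_BC = π(0.0760)⁴/32 = 3.28×10^-6 m⁴; J_CD = π(0.157)⁴/32 = 5.96×10^-5 m⁴; J_DE = π(0.182)⁴/32 = 1.08×10^-4 m⁴.
θ = (T/G)·Σ L_i/J_i = (25470/44.2×10⁹)·(3.80/1.42×10^-4 + 0.773/3.28×10^-6 + 2.50/5.96×10^-5 + 2.89/1.08×10^-4) = 0.1911 rad.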